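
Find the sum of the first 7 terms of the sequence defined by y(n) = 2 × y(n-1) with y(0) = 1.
Computing the sequence terms: 1, 2, 4, 8, 16, 32, 64
Adding these values together:

127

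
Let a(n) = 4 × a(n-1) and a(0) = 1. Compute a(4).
Computing step by step:
a(0) = 1
a(1) = 4 × 1 = 4
a(2) = 4 × 4 = 16
a(3) = 4 × 16 = 64
a(4) = 4 × 64 = 256

256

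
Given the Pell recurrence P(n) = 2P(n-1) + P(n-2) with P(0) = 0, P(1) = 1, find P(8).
Computing the sequence terms:
0, 1, 2, 5, 12, 29, 70, 169, 408

408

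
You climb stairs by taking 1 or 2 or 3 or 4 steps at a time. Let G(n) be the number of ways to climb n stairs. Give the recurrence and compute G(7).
Condition on the size of the last step (1 to 4): before it there were n-1, …, n-4 stairs climbed, and these cases are disjoint, so G(n) = G(n-1) + G(n-2) + G(n-3) + G(n-4) (order-4 linear recurrence).
Initial conditions by direct count (compositions of i into parts ≤ 4): G(1) = 1; G(2) = 2; G(3) = 4; G(4) = 8.
Iterating the recurrence: G(5) = 15, G(6) = 29, G(7) = 56.

G(n) = G(n-1) + G(n-2) + G(n-3) + G(n-4), G(1) = 1, G(2) = 2, G(3) = 4, G(4) = 8; G(7) = 56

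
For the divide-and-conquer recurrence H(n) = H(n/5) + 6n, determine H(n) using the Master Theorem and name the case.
Master Theorem template: H(n) = a·H(n/b) + f(n).
Here: a=1, b=5, f(n)=6n
Compute log_b(a) = log_5(1) = 0.
f(n) = 6n = Ω(n^(0+ε)) with ε = 1, and the regularity condition holds (a·f(n/b) = (a/b^1)·f(n) with a/b^1 = 5^-1 < 1). Case 3: H(n) = Θ(f(n)) = Θ(n).

Case 3: H(n) = Θ(n)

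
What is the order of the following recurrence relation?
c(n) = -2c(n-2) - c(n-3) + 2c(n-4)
The order is the largest lag k for which c(n-k) appears. Here the deepest term is c(n-4), so the order is 4.

Order 4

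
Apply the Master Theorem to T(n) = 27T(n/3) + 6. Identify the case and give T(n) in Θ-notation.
Master Theorem template: T(n) = a·T(n/b) + f(n).
Here: a=27, b=3, f(n)=6
Compute log_b(a) = log_3(27) = 3.
f(n) = 6 = O(n^(3-ε)) with ε = 3. Case 1: T(n) = Θ(n^log_b(a)) = Θ(n^3).

Case 1: T(n) = Θ(n^3)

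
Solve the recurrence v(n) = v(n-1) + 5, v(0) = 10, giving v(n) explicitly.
Recurrence: v(n) = v(n-1) + 5, initial: v(0) = 10.
Each step adds 5, so v(n) = v(0) + 5n = 5n + 10.

v(n) = 5n + 10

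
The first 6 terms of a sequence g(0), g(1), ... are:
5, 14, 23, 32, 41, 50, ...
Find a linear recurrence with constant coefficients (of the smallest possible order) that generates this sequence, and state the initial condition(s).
Look for the lowest-order linear relation among consecutive terms.
Observation: consecutive differences are constant (= 9).
Check at n=2: 1·14 + 9 = 23. ✓

g(n) = g(n-1) + 9, g(0) = 5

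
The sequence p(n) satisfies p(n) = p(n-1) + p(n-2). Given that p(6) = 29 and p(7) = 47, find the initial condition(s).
Work backwards using p(k) = p(k+2) - p(k+1):
p(5) = p(7) - p(6) = 47 - 29 = 18
p(4) = p(6) - p(5) = 29 - 18 = 11
p(3) = p(5) - p(4) = 18 - 11 = 7
p(2) = p(4) - p(3) = 11 - 7 = 4
p(1) = p(3) - p(2) = 7 - 4 = 3
p(0) = p(2) - p(1) = 4 - 3 = 1

p(0) = 1, p(1) = 3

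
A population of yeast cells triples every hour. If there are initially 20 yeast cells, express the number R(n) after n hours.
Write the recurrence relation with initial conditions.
Each hour multiplies the count by 3, so the count after n hours depends only on the count after n-1 hours: R(n) = 3 × R(n-1). The starting count gives R(0) = 20.
Unrolling n times gives the closed form R(n) = 20 × 3ⁿ.

R(n) = 3 × R(n-1), R(0) = 20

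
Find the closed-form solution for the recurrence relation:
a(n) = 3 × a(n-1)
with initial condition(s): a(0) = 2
Recurrence: a(n) = 3 × a(n-1), initial: a(0) = 2.
Each term is 3 times the previous, so this is geometric with ratio 3. After n steps: a(n) = a(0)·3ⁿ = 2·3ⁿ.

a(n) = 2·3ⁿ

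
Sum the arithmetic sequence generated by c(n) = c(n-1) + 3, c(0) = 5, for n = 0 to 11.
Computing the sequence terms: 5, 8, 11, 14, 17, 20, 23, 26, 29, 32, 35, 38
Adding these values together:

258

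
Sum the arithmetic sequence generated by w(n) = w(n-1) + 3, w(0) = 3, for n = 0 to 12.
Computing the sequence terms: 3, 6, 9, 12, 15, 18, 21, 24, 27, 30, 33, 36, 39
Adding these values together:

273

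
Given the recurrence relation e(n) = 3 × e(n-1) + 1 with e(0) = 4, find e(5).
Computing step by step:
e(0) = 4
e(1) = 3 × 4 + 1 = 13
e(2) = 3 × 13 + 1 = 40
e(3) = 3 × 40 + 1 = 121
e(4) = 3 × 121 + 1 = 364
e(5) = 3 × 364 + 1 = 1093

1093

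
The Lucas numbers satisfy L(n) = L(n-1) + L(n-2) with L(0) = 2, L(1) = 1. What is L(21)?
Computing the sequence terms:
2, 1, 3, 4, 7, 11, 18, 29, 47, 76, 123, 199, 322, 521, 843, 1364, 2207, 3571, 5778, 9349, 15127, 24476

24476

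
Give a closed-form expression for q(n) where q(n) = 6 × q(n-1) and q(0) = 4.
Recurrence: q(n) = 6 × q(n-1), initial: q(0) = 4.
Each term is 6 times the previous, so this is geometric with ratio 6. After n steps: q(n) = q(0)·6ⁿ = 4·6ⁿ.

q(n) = 4·6ⁿ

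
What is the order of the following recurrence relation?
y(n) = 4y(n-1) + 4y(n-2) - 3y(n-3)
The order is the largest lag k for which y(n-k) appears. Here the deepest term is y(n-3), so the order is 3.

Order 3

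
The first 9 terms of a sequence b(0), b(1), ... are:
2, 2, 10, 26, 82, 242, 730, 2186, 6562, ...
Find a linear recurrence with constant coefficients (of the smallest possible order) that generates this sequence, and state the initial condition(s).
Look for the lowest-order linear relation among consecutive terms.
Observation: b(n) - 2·b(n-1) - (3)·b(n-2) = 0 holds for the shown terms, and no order-1 relation b(n) = α·b(n-1) + β fits.
Check at n=3: 2·10 + (3)·2 = 26. ✓

b(n) = 2b(n-1) + 3b(n-2), b(0) = 2, b(1) = 2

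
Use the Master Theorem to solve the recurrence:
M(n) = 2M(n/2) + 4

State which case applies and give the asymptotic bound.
Master Theorem template: M(n) = a·M(n/b) + f(n).
Here: a=2, b=2, f(n)=4
Compute log_b(a) = log_2(2) = 1.
f(n) = 4 = O(n^(1-ε)) with ε = 1. Case 1: M(n) = Θ(n^log_b(a)) = Θ(n).

Case 1: M(n) = Θ(n)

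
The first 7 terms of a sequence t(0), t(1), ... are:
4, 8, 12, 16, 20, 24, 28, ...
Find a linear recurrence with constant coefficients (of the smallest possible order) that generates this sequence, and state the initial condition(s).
Look for the lowest-order linear relation among consecutive terms.
Observation: consecutive differences are constant (= 4).
Check at n=2: 1·8 + 4 = 12. ✓

t(n) = t(n-1) + 4, t(0) = 4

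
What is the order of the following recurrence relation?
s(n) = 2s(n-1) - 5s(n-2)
The order is the largest lag k for which s(n-k) appears. Here the deepest term is s(n-2), so the order is 2.

Order 2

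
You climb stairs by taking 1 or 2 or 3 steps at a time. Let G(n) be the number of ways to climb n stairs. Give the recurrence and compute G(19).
Condition on the size of the last step (1 to 3): before it there were n-1, …, n-3 stairs climbed, and these cases are disjoint, so G(n) = G(n-1) + G(n-2) + G(n-3) (order-3 linear recurrence).
Initial conditions by direct count (compositions of i into parts ≤ 3): G(1) = 1; G(2) = 2; G(3) = 4.
Iterating the recurrence: G(4) = 7, G(5) = 13, G(6) = 24, G(7) = 44, G(8) = 81, G(9) = 149, G(10) = 274, G(11) = 504, G(12) = 927, G(13) = 1705, G(14) = 3136, G(15) = 5768, G(16) = 10609, G(17) = 19513, G(18) = 35890, G(19) = 66012.

G(n) = G(n-1) + G(n-2) + G(n-3), G(1) = 1, G(2) = 2, G(3) = 4; G(19) = 66012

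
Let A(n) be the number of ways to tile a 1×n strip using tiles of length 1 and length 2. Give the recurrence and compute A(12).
Condition on the last tile: it has length 1 (leaving a 1×(n-1) strip) or length 2 (leaving a 1×(n-2) strip), so A(n) = A(n-1) + A(n-2) (order-2 linear recurrence).
For 0 ≤ i < 2 only unit tiles fit, so A(i) = 1.
Iterating the recurrence: A(2) = 2, A(3) = 3, A(4) = 5, A(5) = 8, A(6) = 13, A(7) = 21, A(8) = 34, A(9) = 55, A(10) = 89, A(11) = 144, A(12) = 233.

A(n) = A(n-1) + A(n-2), with A(i) = 1 for 0 ≤ i < 2; A(12) = 233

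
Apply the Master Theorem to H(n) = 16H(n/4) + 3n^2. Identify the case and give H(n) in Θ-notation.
Master Theorem template: H(n) = a·H(n/b) + f(n).
Here: a=16, b=4, f(n)=3n^2
Compute log_b(a) = log_4(16) = 2.
f(n) = 3n^2 = Θ(n^2). Case 2: H(n) = Θ(n^2 log n).

Case 2: H(n) = Θ(n^2 log n)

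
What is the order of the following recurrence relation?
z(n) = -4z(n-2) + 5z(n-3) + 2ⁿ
The order is the largest lag k for which z(n-k) appears. Here the deepest term is z(n-3) (the 2ⁿ term is non-homogeneous and does not affect the order), so the order is 3.

Order 3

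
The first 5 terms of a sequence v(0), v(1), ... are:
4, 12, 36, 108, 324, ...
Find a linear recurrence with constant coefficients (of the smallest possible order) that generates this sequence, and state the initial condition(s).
Look for the lowest-order linear relation among consecutive terms.
Observation: each term is 3× the previous.
Check at n=2: 3·12 = 36. ✓

v(n) = 3 × v(n-1), v(0) = 4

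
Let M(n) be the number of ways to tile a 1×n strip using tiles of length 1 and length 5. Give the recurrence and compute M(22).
Condition on the last tile: it has length 1 (leaving a 1×(n-1) strip) or length 5 (leaving a 1×(n-5) strip), so M(n) = M(n-1) + M(n-5) (order-5 linear recurrence).
For 0 ≤ i < 5 only unit tiles fit, so M(i) = 1.
Iterating the recurrence: M(5) = 2, M(6) = 3, M(7) = 4, M(8) = 5, M(9) = 6, M(10) = 8, M(11) = 11, M(12) = 15, M(13) = 20, M(14) = 26, M(15) = 34, M(16) = 45, M(17) = 60, M(18) = 80, M(19) = 106, M(20) = 140, M(21) = 185, M(22) = 245.

M(n) = M(n-1) + M(n-5), with M(i) = 1 for 0 ≤ i < 5; M(22) = 245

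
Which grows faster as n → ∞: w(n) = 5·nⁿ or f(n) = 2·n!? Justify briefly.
Comparing growth rates:
Growth-rate hierarchy: log n ≺ any polynomial ≺ any exponential cⁿ (c>1) ≺ n! ≺ nⁿ.
super-exponential nⁿ dominates factorial asymptotically.

w(n) grows faster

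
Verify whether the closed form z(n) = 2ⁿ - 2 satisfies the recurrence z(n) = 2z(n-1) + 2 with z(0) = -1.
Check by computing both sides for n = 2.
From the recurrence with z(0) = -1:
  z(0) = -1, z(1) = 0, z(2) = 2
  so the recurrence gives z(2) = 2.
From the proposed closed form z(n) = 2ⁿ - 2:
  z(2) = 2.
Both sides give 2 at n = 2, and the initial condition(s) match, so the closed form is consistent.

Yes, the closed form is correct.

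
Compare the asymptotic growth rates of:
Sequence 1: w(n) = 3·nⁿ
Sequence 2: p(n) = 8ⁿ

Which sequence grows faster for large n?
Comparing growth rates:
Growth-rate hierarchy: log n ≺ any polynomial ≺ any exponential cⁿ (c>1) ≺ n! ≺ nⁿ.
super-exponential nⁿ dominates exponential base 8 asymptotically.

w(n) grows faster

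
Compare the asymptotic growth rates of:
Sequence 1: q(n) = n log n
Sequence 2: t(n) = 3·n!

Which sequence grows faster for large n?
Comparing growth rates:
Growth-rate hierarchy: log n ≺ any polynomial ≺ any exponential cⁿ (c>1) ≺ n! ≺ nⁿ.
factorial dominates polynomial degree 1 (with log factor) asymptotically.

t(n) grows faster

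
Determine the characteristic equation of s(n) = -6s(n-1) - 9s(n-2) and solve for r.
Substitute s(n) = rⁿ and divide through by rⁿ⁻²: r² + 6r + 9 = 0
Factor: (r + 3)² = 0, so r = -3 (double root).
General solution: s(n) = (A + Bn)·(-3)ⁿ

Characteristic: r² + 6r + 9 = 0, Roots: r = -3 (double root)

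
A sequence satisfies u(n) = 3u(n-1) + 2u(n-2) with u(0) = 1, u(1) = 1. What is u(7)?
Computing the sequence terms:
1, 1, 5, 17, 61, 217, 773, 2753

2753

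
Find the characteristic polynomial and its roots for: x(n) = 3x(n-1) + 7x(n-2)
Substitute x(n) = rⁿ and divide through by rⁿ⁻²: r² - 3r - 7 = 0
Discriminant: 3² + 4·7 = 37, not a perfect square, so by the quadratic formula r = (3 ± √37)/2.
General solution: x(n) = A·r₁ⁿ + B·r₂ⁿ where r₁,r₂ = (3 ± √37)/2

Characteristic: r² - 3r - 7 = 0, Roots: r = (3 ± √37)/2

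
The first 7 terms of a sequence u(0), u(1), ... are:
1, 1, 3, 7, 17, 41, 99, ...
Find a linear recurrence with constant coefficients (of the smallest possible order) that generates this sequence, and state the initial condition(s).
Look for the lowest-order linear relation among consecutive terms.
Observation: u(n) - 2·u(n-1) - (1)·u(n-2) = 0 holds for the shown terms, and no order-1 relation u(n) = α·u(n-1) + β fits.
Check at n=3: 2·3 + (1)·1 = 7. ✓

u(n) = 2u(n-1) + u(n-2), u(0) = 1, u(1) = 1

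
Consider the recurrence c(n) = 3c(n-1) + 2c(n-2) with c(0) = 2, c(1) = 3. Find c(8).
Computing the sequence terms:
2, 3, 13, 45, 161, 573, 2041, 7269, 25889

25889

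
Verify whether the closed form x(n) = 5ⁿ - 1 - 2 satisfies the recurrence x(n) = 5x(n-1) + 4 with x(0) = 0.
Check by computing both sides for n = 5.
From the recurrence with x(0) = 0:
  x(0) = 0, x(1) = 4, x(2) = 24, x(3) = 124, x(4) = 624, x(5) = 3124
  so the recurrence gives x(5) = 3124.
From the proposed closed form x(n) = 5ⁿ - 1 - 2:
  x(5) = 3122.
The recurrence gives 3124 but the closed form gives 3122, so the closed form does not satisfy the recurrence.

No, the closed form is incorrect.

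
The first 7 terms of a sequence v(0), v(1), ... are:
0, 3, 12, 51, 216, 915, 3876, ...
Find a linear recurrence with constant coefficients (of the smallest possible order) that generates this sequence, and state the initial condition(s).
Look for the lowest-order linear relation among consecutive terms.
Observation: v(n) - 4·v(n-1) - (1)·v(n-2) = 0 holds for the shown terms, and no order-1 relation v(n) = α·v(n-1) + β fits.
Check at n=3: 4·12 + (1)·3 = 51. ✓

v(n) = 4v(n-1) + v(n-2), v(0) = 0, v(1) = 3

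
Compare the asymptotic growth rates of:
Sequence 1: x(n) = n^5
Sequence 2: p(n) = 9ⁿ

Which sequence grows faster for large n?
Comparing growth rates:
Growth-rate hierarchy: log n ≺ any polynomial ≺ any exponential cⁿ (c>1) ≺ n! ≺ nⁿ.
exponential base 9 dominates polynomial degree 5 asymptotically.

p(n) grows faster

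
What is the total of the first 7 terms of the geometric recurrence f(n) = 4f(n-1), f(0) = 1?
Computing the sequence terms: 1, 4, 16, 64, 256, 1024, 4096
Adding these values together:

5461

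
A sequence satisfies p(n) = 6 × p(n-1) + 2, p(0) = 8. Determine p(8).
Computing step by step:
p(0) = 8
p(1) = 6 × 8 + 2 = 50
p(2) = 6 × 50 + 2 = 302
p(3) = 6 × 302 + 2 = 1814
p(4) = 6 × 1814 + 2 = 10886
p(5) = 6 × 10886 + 2 = 65318
p(6) = 6 × 65318 + 2 = 391910
p(7) = 6 × 391910 + 2 = 2351462
p(8) = 6 × 2351462 + 2 = 14108774

14108774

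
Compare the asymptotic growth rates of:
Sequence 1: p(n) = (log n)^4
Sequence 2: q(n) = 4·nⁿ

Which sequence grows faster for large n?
Comparing growth rates:
Growth-rate hierarchy: log n ≺ any polynomial ≺ any exponential cⁿ (c>1) ≺ n! ≺ nⁿ.
super-exponential nⁿ dominates polylogarithmic (log n)^4 asymptotically.

q(n) grows faster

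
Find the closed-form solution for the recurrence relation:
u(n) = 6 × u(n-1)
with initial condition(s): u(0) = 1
Recurrence: u(n) = 6 × u(n-1), initial: u(0) = 1.
Each term is 6 times the previous, so this is geometric with ratio 6. After n steps: u(n) = u(0)·6ⁿ = 6ⁿ.

u(n) = 6ⁿ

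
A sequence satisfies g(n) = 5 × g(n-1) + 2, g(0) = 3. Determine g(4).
Computing step by step:
g(0) = 3
g(1) = 5 × 3 + 2 = 17
g(2) = 5 × 17 + 2 = 87
g(3) = 5 × 87 + 2 = 437
g(4) = 5 × 437 + 2 = 2187

2187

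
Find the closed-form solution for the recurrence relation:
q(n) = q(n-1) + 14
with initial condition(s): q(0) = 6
Recurrence: q(n) = q(n-1) + 14, initial: q(0) = 6.
Each step adds 14, so q(n) = q(0) + 14n = 14n + 6.

q(n) = 14n + 6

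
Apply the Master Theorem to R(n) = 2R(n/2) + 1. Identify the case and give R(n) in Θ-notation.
Master Theorem template: R(n) = a·R(n/b) + f(n).
Here: a=2, b=2, f(n)=1
Compute log_b(a) = log_2(2) = 1.
f(n) = 1 = O(n^(1-ε)) with ε = 1. Case 1: R(n) = Θ(n^log_b(a)) = Θ(n).

Case 1: R(n) = Θ(n)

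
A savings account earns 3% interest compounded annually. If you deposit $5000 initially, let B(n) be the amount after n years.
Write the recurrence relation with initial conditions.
Each year the balance grows by 3%, i.e. is multiplied by 1 + 3/100 = 1.03, so B(n) = 1.03 × B(n-1). The initial deposit gives B(0) = 5000.
Unrolling gives the closed form B(n) = 5000 × (1.03)ⁿ.

B(n) = 1.03 × B(n-1), B(0) = 5000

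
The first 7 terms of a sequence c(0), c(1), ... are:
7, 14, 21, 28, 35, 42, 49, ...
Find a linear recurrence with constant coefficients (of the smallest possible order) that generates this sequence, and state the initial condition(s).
Look for the lowest-order linear relation among consecutive terms.
Observation: consecutive differences are constant (= 7).
Check at n=2: 1·14 + 7 = 21. ✓

c(n) = c(n-1) + 7, c(0) = 7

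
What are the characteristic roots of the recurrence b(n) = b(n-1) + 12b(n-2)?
Substitute b(n) = rⁿ and divide through by rⁿ⁻²: r² - r - 12 = 0
Factor: (r + 3)(r - 4) = 0, so r = -3, 4.
General solution: b(n) = A·(-3)ⁿ + B·4ⁿ

Characteristic: r² - r - 12 = 0, Roots: r = -3, 4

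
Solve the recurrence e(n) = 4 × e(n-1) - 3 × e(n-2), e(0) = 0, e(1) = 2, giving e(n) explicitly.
Recurrence: e(n) = 4 × e(n-1) - 3 × e(n-2), initial: e(0) = 0, e(1) = 2.
Characteristic equation: r² - 4r + 3 = 0, which factors as (r - 3)(r - 1) = 0, so r = 3, 1. General solution e(n) = A·3ⁿ + B·1ⁿ. From e(0) = 0: A + B = 0. From e(1) = 2: 3A + 1B = 2. Solving gives A = 1, B = -1.

e(n) = 3ⁿ - 1ⁿ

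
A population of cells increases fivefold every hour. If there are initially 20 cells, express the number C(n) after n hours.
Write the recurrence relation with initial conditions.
Each hour multiplies the count by 5, so the count after n hours depends only on the count after n-1 hours: C(n) = 5 × C(n-1). The starting count gives C(0) = 20.
Unrolling n times gives the closed form C(n) = 20 × 5ⁿ.

C(n) = 5 × C(n-1), C(0) = 20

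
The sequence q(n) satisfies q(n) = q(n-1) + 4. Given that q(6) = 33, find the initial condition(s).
q(6) = q(0) + 6·4, so q(0) = 33 - 24 = 9.

q(0) = 9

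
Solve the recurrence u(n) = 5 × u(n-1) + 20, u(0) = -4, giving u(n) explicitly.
Recurrence: u(n) = 5 × u(n-1) + 20, initial: u(0) = -4.
Try u(n) = A·5ⁿ + C. Substituting: A·5ⁿ + C = 5(A·5ⁿ⁻¹ + C) + 20 = A·5ⁿ + 5C + 20, so C = 5C + 20, giving C = -5. Then u(0) = A - 5 = -4 gives A = 1.

u(n) = 5ⁿ - 5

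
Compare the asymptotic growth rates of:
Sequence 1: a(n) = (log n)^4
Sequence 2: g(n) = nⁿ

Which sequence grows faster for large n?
Comparing growth rates:
Growth-rate hierarchy: log n ≺ any polynomial ≺ any exponential cⁿ (c>1) ≺ n! ≺ nⁿ.
super-exponential nⁿ dominates polylogarithmic (log n)^4 asymptotically.

g(n) grows faster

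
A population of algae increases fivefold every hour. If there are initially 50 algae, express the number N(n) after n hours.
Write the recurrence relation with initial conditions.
Each hour multiplies the count by 5, so the count after n hours depends only on the count after n-1 hours: N(n) = 5 × N(n-1). The starting count gives N(0) = 50.
Unrolling n times gives the closed form N(n) = 50 × 5ⁿ.

N(n) = 5 × N(n-1), N(0) = 50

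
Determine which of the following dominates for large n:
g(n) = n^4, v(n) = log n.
Comparing growth rates:
Growth-rate hierarchy: log n ≺ any polynomial ≺ any exponential cⁿ (c>1) ≺ n! ≺ nⁿ.
polynomial degree 4 dominates logarithmic asymptotically.

g(n) grows faster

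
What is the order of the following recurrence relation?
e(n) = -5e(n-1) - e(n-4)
The order is the largest lag k for which e(n-k) appears. Here the deepest term is e(n-4), so the order is 4.

Order 4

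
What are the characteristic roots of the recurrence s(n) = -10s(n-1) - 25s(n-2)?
Substitute s(n) = rⁿ and divide through by rⁿ⁻²: r² + 10r + 25 = 0
Factor: (r + 5)² = 0, so r = -5 (double root).
General solution: s(n) = (A + Bn)·(-5)ⁿ

Characteristic: r² + 10r + 25 = 0, Roots: r = -5 (double root)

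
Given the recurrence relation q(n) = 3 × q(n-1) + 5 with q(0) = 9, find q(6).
Computing step by step:
q(0) = 9
q(1) = 3 × 9 + 5 = 32
q(2) = 3 × 32 + 5 = 101
q(3) = 3 × 101 + 5 = 308
q(4) = 3 × 308 + 5 = 929
q(5) = 3 × 929 + 5 = 2792
q(6) = 3 × 2792 + 5 = 8381

8381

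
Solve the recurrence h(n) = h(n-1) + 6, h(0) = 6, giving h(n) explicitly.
Recurrence: h(n) = h(n-1) + 6, initial: h(0) = 6.
Each step adds 6, so h(n) = h(0) + 6n = 6n + 6.

h(n) = 6n + 6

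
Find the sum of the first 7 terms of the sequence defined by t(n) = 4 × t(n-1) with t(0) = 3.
Computing the sequence terms: 3, 12, 48, 192, 768, 3072, 12288
Adding these values together:

16383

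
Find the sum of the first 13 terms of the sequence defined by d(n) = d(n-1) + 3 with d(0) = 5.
Computing the sequence terms: 5, 8, 11, 14, 17, 20, 23, 26, 29, 32, 35, 38, 41
Adding these values together:

299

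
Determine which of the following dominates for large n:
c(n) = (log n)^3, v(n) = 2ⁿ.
Comparing growth rates:
Growth-rate hierarchy: log n ≺ any polynomial ≺ any exponential cⁿ (c>1) ≺ n! ≺ nⁿ.
exponential base 2 dominates polylogarithmic (log n)^3 asymptotically.

v(n) grows faster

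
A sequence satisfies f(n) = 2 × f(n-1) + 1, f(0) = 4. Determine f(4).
Computing step by step:
f(0) = 4
f(1) = 2 × 4 + 1 = 9
f(2) = 2 × 9 + 1 = 19
f(3) = 2 × 19 + 1 = 39
f(4) = 2 × 39 + 1 = 79

79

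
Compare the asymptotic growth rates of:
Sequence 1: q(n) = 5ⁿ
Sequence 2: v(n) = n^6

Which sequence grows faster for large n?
Comparing growth rates:
Growth-rate hierarchy: log n ≺ any polynomial ≺ any exponential cⁿ (c>1) ≺ n! ≺ nⁿ.
exponential base 5 dominates polynomial degree 6 asymptotically.

q(n) grows faster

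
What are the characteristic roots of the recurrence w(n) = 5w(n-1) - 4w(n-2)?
Substitute w(n) = rⁿ and divide through by rⁿ⁻²: r² - 5r + 4 = 0
Factor: (r - 4)(r - 1) = 0, so r = 4, 1.
General solution: w(n) = A·4ⁿ + B·1ⁿ

Characteristic: r² - 5r + 4 = 0, Roots: r = 4, 1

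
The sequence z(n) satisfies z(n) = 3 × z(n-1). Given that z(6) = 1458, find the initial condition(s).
In general z(n) = 3ⁿ · z(0). At n = 6: z(0) = z(6) / 3^6 = 1458 / 729 = 2.

z(0) = 2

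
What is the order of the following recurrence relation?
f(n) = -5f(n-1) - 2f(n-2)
The order is the largest lag k for which f(n-k) appears. Here the deepest term is f(n-2), so the order is 2.

Order 2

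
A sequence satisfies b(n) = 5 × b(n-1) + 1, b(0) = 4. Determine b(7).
Computing step by step:
b(0) = 4
b(1) = 5 × 4 + 1 = 21
b(2) = 5 × 21 + 1 = 106
b(3) = 5 × 106 + 1 = 531
b(4) = 5 × 531 + 1 = 2656
b(5) = 5 × 2656 + 1 = 13281
b(6) = 5 × 13281 + 1 = 66406
b(7) = 5 × 66406 + 1 = 332031

332031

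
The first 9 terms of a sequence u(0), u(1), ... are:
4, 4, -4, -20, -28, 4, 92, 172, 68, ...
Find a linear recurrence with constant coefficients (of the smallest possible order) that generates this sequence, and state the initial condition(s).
Look for the lowest-order linear relation among consecutive terms.
Observation: u(n) - 2·u(n-1) - (-3)·u(n-2) = 0 holds for the shown terms, and no order-1 relation u(n) = α·u(n-1) + β fits.
Check at n=3: 2·-4 + (-3)·4 = -20. ✓

u(n) = 2u(n-1) - 3u(n-2), u(0) = 4, u(1) = 4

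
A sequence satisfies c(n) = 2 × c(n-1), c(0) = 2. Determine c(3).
Computing step by step:
c(0) = 2
c(1) = 2 × 2 = 4
c(2) = 2 × 4 = 8
c(3) = 2 × 8 = 16

16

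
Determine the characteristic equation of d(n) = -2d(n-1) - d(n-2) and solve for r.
Substitute d(n) = rⁿ and divide through by rⁿ⁻²: r² + 2r + 1 = 0
Factor: (r + 1)² = 0, so r = -1 (double root).
General solution: d(n) = (A + Bn)·(-1)ⁿ

Characteristic: r² + 2r + 1 = 0, Roots: r = -1 (double root)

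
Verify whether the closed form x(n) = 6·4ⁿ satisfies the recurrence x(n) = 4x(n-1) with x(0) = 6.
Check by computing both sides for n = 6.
From the recurrence with x(0) = 6:
  x(0) = 6, x(1) = 24, x(2) = 96, x(3) = 384, x(4) = 1536, x(5) = 6144, x(6) = 24576
  so the recurrence gives x(6) = 24576.
From the proposed closed form x(n) = 6·4ⁿ:
  x(6) = 24576.
Both sides give 24576 at n = 6, and the initial condition(s) match, so the closed form is consistent.

Yes, the closed form is correct.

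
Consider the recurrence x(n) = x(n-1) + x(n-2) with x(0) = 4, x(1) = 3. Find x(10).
Computing the sequence terms:
4, 3, 7, 10, 17, 27, 44, 71, 115, 186, 301

301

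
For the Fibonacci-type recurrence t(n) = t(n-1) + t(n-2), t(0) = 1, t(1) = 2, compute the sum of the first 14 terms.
Computing the sequence terms: 1, 2, 3, 5, 8, 13, 21, 34, 55, 89, 144, 233, 377, 610
Adding these values together:

1595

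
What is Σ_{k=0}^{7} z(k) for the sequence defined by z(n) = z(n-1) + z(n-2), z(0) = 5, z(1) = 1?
Computing the sequence terms: 5, 1, 6, 7, 13, 20, 33, 53
Adding these values together:

138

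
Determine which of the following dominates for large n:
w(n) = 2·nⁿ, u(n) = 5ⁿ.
Comparing growth rates:
Growth-rate hierarchy: log n ≺ any polynomial ≺ any exponential cⁿ (c>1) ≺ n! ≺ nⁿ.
super-exponential nⁿ dominates exponential base 5 asymptotically.

w(n) grows faster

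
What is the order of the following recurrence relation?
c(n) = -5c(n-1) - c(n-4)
The order is the largest lag k for which c(n-k) appears. Here the deepest term is c(n-4), so the order is 4.

Order 4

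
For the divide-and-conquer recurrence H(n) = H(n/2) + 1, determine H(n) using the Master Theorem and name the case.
Master Theorem template: H(n) = a·H(n/b) + f(n).
Here: a=1, b=2, f(n)=1
Compute log_b(a) = log_2(1) = 0.
f(n) = 1 = Θ(1). Case 2: H(n) = Θ(log n).

Case 2: H(n) = Θ(log n)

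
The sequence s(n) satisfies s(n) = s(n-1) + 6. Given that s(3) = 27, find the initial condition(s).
s(3) = s(0) + 3·6, so s(0) = 27 - 18 = 9.

s(0) = 9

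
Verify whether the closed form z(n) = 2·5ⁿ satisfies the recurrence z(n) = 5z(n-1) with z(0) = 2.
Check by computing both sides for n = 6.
From the recurrence with z(0) = 2:
  z(0) = 2, z(1) = 10, z(2) = 50, z(3) = 250, z(4) = 1250, z(5) = 6250, z(6) = 31250
  so the recurrence gives z(6) = 31250.
From the proposed closed form z(n) = 2·5ⁿ:
  z(6) = 31250.
Both sides give 31250 at n = 6, and the initial condition(s) match, so the closed form is consistent.

Yes, the closed form is correct.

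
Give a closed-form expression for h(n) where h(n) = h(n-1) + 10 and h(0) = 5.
Recurrence: h(n) = h(n-1) + 10, initial: h(0) = 5.
Each step adds 10, so h(n) = h(0) + 10n = 10n + 5.

h(n) = 10n + 5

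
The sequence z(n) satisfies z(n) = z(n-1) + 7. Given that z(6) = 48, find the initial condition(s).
z(6) = z(0) + 6·7, so z(0) = 48 - 42 = 6.

z(0) = 6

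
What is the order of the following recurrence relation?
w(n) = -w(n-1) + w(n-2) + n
The order is the largest lag k for which w(n-k) appears. Here the deepest term is w(n-2) (the n term is non-homogeneous and does not affect the order), so the order is 2.

Order 2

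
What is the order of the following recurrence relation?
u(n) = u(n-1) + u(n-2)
The order is the largest lag k for which u(n-k) appears. Here the deepest term is u(n-2), so the order is 2.

Order 2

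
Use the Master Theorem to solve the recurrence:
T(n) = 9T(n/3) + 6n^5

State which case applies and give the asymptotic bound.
Master Theorem template: T(n) = a·T(n/b) + f(n).
Here: a=9, b=3, f(n)=6n^5
Compute log_b(a) = log_3(9) = 2.
f(n) = 6n^5 = Ω(n^(2+ε)) with ε = 3, and the regularity condition holds (a·f(n/b) = (a/b^5)·f(n) with a/b^5 = 3^-3 < 1). Case 3: T(n) = Θ(f(n)) = Θ(n^5).

Case 3: T(n) = Θ(n^5)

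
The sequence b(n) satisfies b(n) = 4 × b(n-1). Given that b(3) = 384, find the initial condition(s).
In general b(n) = 4ⁿ · b(0). At n = 3: b(0) = b(3) / 4^3 = 384 / 64 = 6.

b(0) = 6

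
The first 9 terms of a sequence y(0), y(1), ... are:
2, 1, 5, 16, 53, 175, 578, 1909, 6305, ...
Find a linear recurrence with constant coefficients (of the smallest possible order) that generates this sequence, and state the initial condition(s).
Look for the lowest-order linear relation among consecutive terms.
Observation: y(n) - 3·y(n-1) - (1)·y(n-2) = 0 holds for the shown terms, and no order-1 relation y(n) = α·y(n-1) + β fits.
Check at n=3: 3·5 + (1)·1 = 16. ✓

y(n) = 3y(n-1) + y(n-2), y(0) = 2, y(1) = 1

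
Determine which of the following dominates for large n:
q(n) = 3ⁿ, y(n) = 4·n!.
Comparing growth rates:
Growth-rate hierarchy: log n ≺ any polynomial ≺ any exponential cⁿ (c>1) ≺ n! ≺ nⁿ.
factorial dominates exponential base 3 asymptotically.

y(n) grows faster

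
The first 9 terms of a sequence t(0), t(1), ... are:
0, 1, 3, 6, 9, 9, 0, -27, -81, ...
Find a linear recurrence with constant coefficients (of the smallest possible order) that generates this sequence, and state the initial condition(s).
Look for the lowest-order linear relation among consecutive terms.
Observation: t(n) - 3·t(n-1) - (-3)·t(n-2) = 0 holds for the shown terms, and no order-1 relation t(n) = α·t(n-1) + β fits.
Check at n=3: 3·3 + (-3)·1 = 6. ✓

t(n) = 3t(n-1) - 3t(n-2), t(0) = 0, t(1) = 1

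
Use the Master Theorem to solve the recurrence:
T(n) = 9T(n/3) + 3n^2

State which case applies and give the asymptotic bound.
Master Theorem template: T(n) = a·T(n/b) + f(n).
Here: a=9, b=3, f(n)=3n^2
Compute log_b(a) = log_3(9) = 2.
f(n) = 3n^2 = Θ(n^2). Case 2: T(n) = Θ(n^2 log n).

Case 2: T(n) = Θ(n^2 log n)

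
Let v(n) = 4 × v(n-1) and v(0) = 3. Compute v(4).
Computing step by step:
v(0) = 3
v(1) = 4 × 3 = 12
v(2) = 4 × 12 = 48
v(3) = 4 × 48 = 192
v(4) = 4 × 192 = 768

768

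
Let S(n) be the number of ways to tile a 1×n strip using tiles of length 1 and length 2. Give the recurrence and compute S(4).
Condition on the last tile: it has length 1 (leaving a 1×(n-1) strip) or length 2 (leaving a 1×(n-2) strip), so S(n) = S(n-1) + S(n-2) (order-2 linear recurrence).
For 0 ≤ i < 2 only unit tiles fit, so S(i) = 1.
Iterating the recurrence: S(2) = 2, S(3) = 3, S(4) = 5.

S(n) = S(n-1) + S(n-2), with S(i) = 1 for 0 ≤ i < 2; S(4) = 5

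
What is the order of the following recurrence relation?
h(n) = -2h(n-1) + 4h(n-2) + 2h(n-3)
The order is the largest lag k for which h(n-k) appears. Here the deepest term is h(n-3), so the order is 3.

Order 3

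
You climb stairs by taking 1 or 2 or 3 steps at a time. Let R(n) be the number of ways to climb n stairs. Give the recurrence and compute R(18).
Condition on the size of the last step (1 to 3): before it there were n-1, …, n-3 stairs climbed, and these cases are disjoint, so R(n) = R(n-1) + R(n-2) + R(n-3) (order-3 linear recurrence).
Initial conditions by direct count (compositions of i into parts ≤ 3): R(1) = 1; R(2) = 2; R(3) = 4.
Iterating the recurrence: R(4) = 7, R(5) = 13, R(6) = 24, R(7) = 44, R(8) = 81, R(9) = 149, R(10) = 274, R(11) = 504, R(12) = 927, R(13) = 1705, R(14) = 3136, R(15) = 5768, R(16) = 10609, R(17) = 19513, R(18) = 35890.

R(n) = R(n-1) + R(n-2) + R(n-3), R(1) = 1, R(2) = 2, R(3) = 4; R(18) = 35890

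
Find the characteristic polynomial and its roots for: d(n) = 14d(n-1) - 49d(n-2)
Substitute d(n) = rⁿ and divide through by rⁿ⁻²: r² - 14r + 49 = 0
Factor: (r - 7)² = 0, so r = 7 (double root).
General solution: d(n) = (A + Bn)·7ⁿ

Characteristic: r² - 14r + 49 = 0, Roots: r = 7 (double root)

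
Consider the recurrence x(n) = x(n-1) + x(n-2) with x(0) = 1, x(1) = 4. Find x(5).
Computing the sequence terms:
1, 4, 5, 9, 14, 23

23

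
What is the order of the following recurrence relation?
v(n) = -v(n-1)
The order is the largest lag k for which v(n-k) appears. Here the deepest term is v(n-1), so the order is 1.

Order 1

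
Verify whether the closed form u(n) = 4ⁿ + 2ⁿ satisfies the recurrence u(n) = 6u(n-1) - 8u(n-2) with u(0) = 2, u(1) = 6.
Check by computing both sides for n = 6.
From the recurrence with u(0) = 2, u(1) = 6:
  u(0) = 2, u(1) = 6, u(2) = 20, u(3) = 72, u(4) = 272, u(5) = 1056, u(6) = 4160
  so the recurrence gives u(6) = 4160.
From the proposed closed form u(n) = 4ⁿ + 2ⁿ:
  u(6) = 4160.
Both sides give 4160 at n = 6, and the initial condition(s) match, so the closed form is consistent.

Yes, the closed form is correct.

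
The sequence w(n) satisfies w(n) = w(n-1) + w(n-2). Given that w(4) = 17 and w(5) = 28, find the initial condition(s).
Work backwards using w(k) = w(k+2) - w(k+1):
w(3) = w(5) - w(4) = 28 - 17 = 11
w(2) = w(4) - w(3) = 17 - 11 = 6
w(1) = w(3) - w(2) = 11 - 6 = 5
w(0) = w(2) - w(1) = 6 - 5 = 1

w(0) = 1, w(1) = 5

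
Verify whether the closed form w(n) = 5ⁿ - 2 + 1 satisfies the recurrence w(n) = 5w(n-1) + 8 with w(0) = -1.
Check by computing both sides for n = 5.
From the recurrence with w(0) = -1:
  w(0) = -1, w(1) = 3, w(2) = 23, w(3) = 123, w(4) = 623, w(5) = 3123
  so the recurrence gives w(5) = 3123.
From the proposed closed form w(n) = 5ⁿ - 2 + 1:
  w(5) = 3124.
The recurrence gives 3123 but the closed form gives 3124, so the closed form does not satisfy the recurrence.

No, the closed form is incorrect.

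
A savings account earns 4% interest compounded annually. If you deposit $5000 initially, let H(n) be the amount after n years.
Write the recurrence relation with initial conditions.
Each year the balance grows by 4%, i.e. is multiplied by 1 + 4/100 = 1.04, so H(n) = 1.04 × H(n-1). The initial deposit gives H(0) = 5000.
Unrolling gives the closed form H(n) = 5000 × (1.04)ⁿ.

H(n) = 1.04 × H(n-1), H(0) = 5000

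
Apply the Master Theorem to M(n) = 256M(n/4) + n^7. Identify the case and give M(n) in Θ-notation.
Master Theorem template: M(n) = a·M(n/b) + f(n).
Here: a=256, b=4, f(n)=n^7
Compute log_b(a) = log_4(256) = 4.
f(n) = n^7 = Ω(n^(4+ε)) with ε = 3, and the regularity condition holds (a·f(n/b) = (a/b^7)·f(n) with a/b^7 = 4^-3 < 1). Case 3: M(n) = Θ(f(n)) = Θ(n^7).

Case 3: M(n) = Θ(n^7)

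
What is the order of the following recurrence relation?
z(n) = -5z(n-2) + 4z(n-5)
The order is the largest lag k for which z(n-k) appears. Here the deepest term is z(n-5), so the order is 5.

Order 5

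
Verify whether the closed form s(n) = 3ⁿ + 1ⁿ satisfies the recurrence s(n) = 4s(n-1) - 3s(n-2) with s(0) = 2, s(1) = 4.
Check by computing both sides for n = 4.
From the recurrence with s(0) = 2, s(1) = 4:
  s(0) = 2, s(1) = 4, s(2) = 10, s(3) = 28, s(4) = 82
  so the recurrence gives s(4) = 82.
From the proposed closed form s(n) = 3ⁿ + 1ⁿ:
  s(4) = 82.
Both sides give 82 at n = 4, and the initial condition(s) match, so the closed form is consistent.

Yes, the closed form is correct.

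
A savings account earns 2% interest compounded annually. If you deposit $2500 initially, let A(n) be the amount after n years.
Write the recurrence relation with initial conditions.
Each year the balance grows by 2%, i.e. is multiplied by 1 + 2/100 = 1.02, so A(n) = 1.02 × A(n-1). The initial deposit gives A(0) = 2500.
Unrolling gives the closed form A(n) = 2500 × (1.02)ⁿ.

A(n) = 1.02 × A(n-1), A(0) = 2500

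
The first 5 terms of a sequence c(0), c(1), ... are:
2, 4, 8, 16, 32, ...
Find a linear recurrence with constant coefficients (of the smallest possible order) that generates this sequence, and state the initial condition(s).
Look for the lowest-order linear relation among consecutive terms.
Observation: each term is 2× the previous.
Check at n=2: 2·4 = 8. ✓

c(n) = 2 × c(n-1), c(0) = 2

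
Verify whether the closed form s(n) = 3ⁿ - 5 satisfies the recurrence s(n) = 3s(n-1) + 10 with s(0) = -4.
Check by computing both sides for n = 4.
From the recurrence with s(0) = -4:
  s(0) = -4, s(1) = -2, s(2) = 4, s(3) = 22, s(4) = 76
  so the recurrence gives s(4) = 76.
From the proposed closed form s(n) = 3ⁿ - 5:
  s(4) = 76.
Both sides give 76 at n = 4, and the initial condition(s) match, so the closed form is consistent.

Yes, the closed form is correct.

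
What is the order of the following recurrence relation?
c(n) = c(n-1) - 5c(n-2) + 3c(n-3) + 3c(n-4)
The order is the largest lag k for which c(n-k) appears. Here the deepest term is c(n-4), so the order is 4.

Order 4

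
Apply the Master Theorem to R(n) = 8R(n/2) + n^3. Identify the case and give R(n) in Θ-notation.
Master Theorem template: R(n) = a·R(n/b) + f(n).
Here: a=8, b=2, f(n)=n^3
Compute log_b(a) = log_2(8) = 3.
f(n) = n^3 = Θ(n^3). Case 2: R(n) = Θ(n^3 log n).

Case 2: R(n) = Θ(n^3 log n)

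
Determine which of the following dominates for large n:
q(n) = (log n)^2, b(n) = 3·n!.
Comparing growth rates:
Growth-rate hierarchy: log n ≺ any polynomial ≺ any exponential cⁿ (c>1) ≺ n! ≺ nⁿ.
factorial dominates polylogarithmic (log n)^2 asymptotically.

b(n) grows faster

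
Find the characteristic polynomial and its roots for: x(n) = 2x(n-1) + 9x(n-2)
Substitute x(n) = rⁿ and divide through by rⁿ⁻²: r² - 2r - 9 = 0
Discriminant: 2² + 4·9 = 40, not a perfect square, so by the quadratic formula r = (2 ± √40)/2.
General solution: x(n) = A·r₁ⁿ + B·r₂ⁿ where r₁,r₂ = (2 ± √40)/2

Characteristic: r² - 2r - 9 = 0, Roots: r = (2 ± √40)/2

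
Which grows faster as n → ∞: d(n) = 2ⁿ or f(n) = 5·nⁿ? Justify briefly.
Comparing growth rates:
Growth-rate hierarchy: log n ≺ any polynomial ≺ any exponential cⁿ (c>1) ≺ n! ≺ nⁿ.
super-exponential nⁿ dominates exponential base 2 asymptotically.

f(n) grows faster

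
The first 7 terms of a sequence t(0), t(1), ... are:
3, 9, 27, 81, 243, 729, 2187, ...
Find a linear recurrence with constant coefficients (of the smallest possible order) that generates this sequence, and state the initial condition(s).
Look for the lowest-order linear relation among consecutive terms.
Observation: each term is 3× the previous.
Check at n=2: 3·9 = 27. ✓

t(n) = 3 × t(n-1), t(0) = 3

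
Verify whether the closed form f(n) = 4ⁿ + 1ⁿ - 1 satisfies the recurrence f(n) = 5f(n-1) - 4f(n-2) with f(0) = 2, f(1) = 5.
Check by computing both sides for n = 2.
From the recurrence with f(0) = 2, f(1) = 5:
  f(0) = 2, f(1) = 5, f(2) = 17
  so the recurrence gives f(2) = 17.
From the proposed closed form f(n) = 4ⁿ + 1ⁿ - 1:
  f(2) = 16.
The recurrence gives 17 but the closed form gives 16, so the closed form does not satisfy the recurrence.

No, the closed form is incorrect.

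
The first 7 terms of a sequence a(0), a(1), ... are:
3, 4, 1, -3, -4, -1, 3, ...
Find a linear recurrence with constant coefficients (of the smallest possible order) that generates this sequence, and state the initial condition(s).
Look for the lowest-order linear relation among consecutive terms.
Observation: a(n) - 1·a(n-1) - (-1)·a(n-2) = 0 holds for the shown terms, and no order-1 relation a(n) = α·a(n-1) + β fits.
Check at n=3: 1·1 + (-1)·4 = -3. ✓

a(n) = a(n-1) - a(n-2), a(0) = 3, a(1) = 4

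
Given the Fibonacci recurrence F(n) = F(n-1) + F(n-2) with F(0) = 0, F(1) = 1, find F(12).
Computing the sequence terms:
0, 1, 1, 2, 3, 5, 8, 13, 21, 34, 55, 89, 144

144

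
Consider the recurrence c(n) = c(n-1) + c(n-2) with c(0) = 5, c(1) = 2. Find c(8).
Computing the sequence terms:
5, 2, 7, 9, 16, 25, 41, 66, 107

107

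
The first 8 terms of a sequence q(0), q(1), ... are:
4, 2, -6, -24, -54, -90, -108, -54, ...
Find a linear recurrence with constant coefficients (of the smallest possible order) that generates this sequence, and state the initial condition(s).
Look for the lowest-order linear relation among consecutive terms.
Observation: q(n) - 3·q(n-1) - (-3)·q(n-2) = 0 holds for the shown terms, and no order-1 relation q(n) = α·q(n-1) + β fits.
Check at n=3: 3·-6 + (-3)·2 = -24. ✓

q(n) = 3q(n-1) - 3q(n-2), q(0) = 4, q(1) = 2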